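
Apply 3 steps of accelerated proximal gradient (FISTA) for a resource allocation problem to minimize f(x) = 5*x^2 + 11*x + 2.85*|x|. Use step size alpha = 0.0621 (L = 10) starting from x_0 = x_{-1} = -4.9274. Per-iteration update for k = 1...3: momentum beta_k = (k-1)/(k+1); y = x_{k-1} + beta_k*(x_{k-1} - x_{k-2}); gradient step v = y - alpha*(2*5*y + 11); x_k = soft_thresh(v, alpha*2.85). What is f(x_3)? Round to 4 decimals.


FISTA on f(x) = 5*x^2 + 11*x + 2.85*|x|
L = 10, alpha = 0.0621
Iteration 1: beta = 0.0, y = -4.9274 + 0.0*(-4.9274 + 4.9274) = -4.9274
  grad(y) = -38.274, v = y - alpha*grad = -2.5506
  prox(v) = soft_thresh(-2.5506, 0.177) = -2.3736
Iteration 2: beta = 0.3333, y = -2.3736 + 0.3333*(-2.3736 + 4.9274) = -1.5223
  grad(y) = -4.2233, v = y - alpha*grad = -1.2601
  prox(v) = soft_thresh(-1.2601, 0.177) = -1.0831
Iteration 3: beta = 0.5, y = -1.0831 + 0.5*(-1.0831 + 2.3736) = -0.4378
  grad(y) = 6.6218, v = y - alpha*grad = -0.849
  prox(v) = soft_thresh(-0.849, 0.177) = -0.672
f(x_3) = 5*(-0.672)^2 + 11*(-0.672) + 2.85*|-0.672| = -3.2189


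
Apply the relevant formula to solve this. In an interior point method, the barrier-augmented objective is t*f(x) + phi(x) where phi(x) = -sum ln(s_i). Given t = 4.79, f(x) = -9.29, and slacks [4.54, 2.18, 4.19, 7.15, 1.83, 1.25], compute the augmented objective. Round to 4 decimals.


Step 1: Compute log-barrier.
ln values: [1.5129, 0.7793, 1.4327, 1.9671, 0.6043, 0.2231]
phi = -(1.5129 + 0.7793 + 1.4327 + 1.9671 + 0.6043 + 0.2231) = -6.5195
Step 2: Compute augmented objective.
t*f(x) = 4.79*-9.29 = -44.4991
Total = -44.4991 - 6.5195 = -51.0186


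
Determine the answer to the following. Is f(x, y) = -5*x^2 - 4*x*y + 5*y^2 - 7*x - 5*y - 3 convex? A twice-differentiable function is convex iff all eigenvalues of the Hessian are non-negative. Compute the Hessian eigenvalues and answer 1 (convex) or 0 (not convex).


The Hessian of f(x,y) = -5*x^2 - 4*x*y + 5*y^2 - 7*x - 5*y - 3 is:
H = [[-10, -4], [-4, 10]]
Trace = -10 + 10 = 0
Determinant = -10*10 - (-4)^2 = -116
Discriminant = (0)^2 - 4*-116 = 464.0
Eigenvalues: lambda_1 = -10.7703, lambda_2 = 10.7703
The function is not convex.

0


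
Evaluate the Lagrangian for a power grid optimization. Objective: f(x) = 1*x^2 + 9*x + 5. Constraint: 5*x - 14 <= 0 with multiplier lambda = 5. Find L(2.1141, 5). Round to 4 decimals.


Step 1: Evaluate f(x).
f(2.1141) = 1*2.1141^2 + 9*2.1141 + 5 = 28.4963
Step 2: Evaluate g(x).
g(2.1141) = 5*2.1141 - 14 = -3.4295
Step 3: Compute Lagrangian.
L = 28.4963 + 5*-3.4295 = 11.3488


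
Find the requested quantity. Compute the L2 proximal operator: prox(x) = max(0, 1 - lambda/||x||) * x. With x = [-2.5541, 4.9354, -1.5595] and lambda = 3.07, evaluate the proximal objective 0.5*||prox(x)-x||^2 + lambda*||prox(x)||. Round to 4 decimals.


Step 1: Compute ||x||.
||x|| = 5.7718
Step 2: Compute scaling factor.
scale = max(0, 1 - 3.07/5.7718) = 0.4681
Step 3: prox(x) = [-1.1956, 2.3103, -0.73]
||prox(x)|| = 2.7018
Step 4: Proximal objective.
0.5*||prox-x||^2 = 4.7125
lambda*||prox|| = 8.2945
Total = 13.007


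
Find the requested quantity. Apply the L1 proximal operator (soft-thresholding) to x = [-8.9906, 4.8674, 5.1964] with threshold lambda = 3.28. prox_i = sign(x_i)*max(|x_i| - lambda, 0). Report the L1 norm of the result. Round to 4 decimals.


Soft-thresholding with lambda = 3.28:
prox(-8.9906) = sign(-8.9906)*max(|-8.9906| - 3.28, 0) = -5.7106
prox(4.8674) = sign(4.8674)*max(|4.8674| - 3.28, 0) = 1.5874
prox(5.1964) = sign(5.1964)*max(|5.1964| - 3.28, 0) = 1.9164
prox(x) = [-5.7106, 1.5874, 1.9164]
||prox(x)||_1 = 5.7106 + 1.5874 + 1.9164 = 9.2144


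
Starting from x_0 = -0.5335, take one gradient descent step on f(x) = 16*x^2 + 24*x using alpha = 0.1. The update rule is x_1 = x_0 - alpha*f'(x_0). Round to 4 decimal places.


We compute the gradient at x_0 and apply the update.
f'(x) = 32*x + 24
f'(-0.5335) = 32*-0.5335 + 24 = 6.928
x_1 = -0.5335 - 0.1*6.928 = -1.2263


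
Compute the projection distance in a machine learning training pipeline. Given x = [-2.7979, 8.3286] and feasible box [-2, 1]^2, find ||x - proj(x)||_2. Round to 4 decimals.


Project each component onto [-2, 1].
clip(-2.7979) = -2.0, clip(8.3286) = 1.0
Projection = [-2.0, 1.0]
Squared diffs: [0.6366, 53.7084]
Distance = sqrt(54.345) = 7.3719


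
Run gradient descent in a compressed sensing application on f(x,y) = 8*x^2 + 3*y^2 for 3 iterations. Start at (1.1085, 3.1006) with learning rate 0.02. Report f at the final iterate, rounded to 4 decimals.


Gradient descent on f(x,y) = 8*x^2 + 3*y^2.
Starting point: (1.1085, 3.1006), alpha = 0.02
Step 1: grad_x = 2*8*1.1085 = 17.736, grad_y = 2*3*3.1006 = 18.6036
  x_1 = 1.1085 - 0.02*17.736 = 0.7538
  y_1 = 3.1006 - 0.02*18.6036 = 2.7285
Step 2: grad_x = 2*8*0.7538 = 12.0605, grad_y = 2*3*2.7285 = 16.3712
  x_2 = 0.7538 - 0.02*12.0605 = 0.5126
  y_2 = 2.7285 - 0.02*16.3712 = 2.4011
Step 3: grad_x = 2*8*0.5126 = 8.2011, grad_y = 2*3*2.4011 = 14.4066
  x_3 = 0.5126 - 0.02*8.2011 = 0.3485
  y_3 = 2.4011 - 0.02*14.4066 = 2.113
f(0.3485, 2.113) = 8*0.3485^2 + 3*2.113^2 = 14.3658


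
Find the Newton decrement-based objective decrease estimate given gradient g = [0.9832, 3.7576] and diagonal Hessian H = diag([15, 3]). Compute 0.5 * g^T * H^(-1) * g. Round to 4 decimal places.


Step 1: H is diagonal, so H^(-1) * g = [0.0655, 1.2525].
Step 2: g^T H^(-1) g = sum_i g_i^2 / H_ii
  = (0.9832)^2/15 + (3.7576)^2/3
  = 0.0644 + 4.7065 = 4.771
Step 3: Objective decrease = 0.5 * g^T H^(-1) g = 2.3855


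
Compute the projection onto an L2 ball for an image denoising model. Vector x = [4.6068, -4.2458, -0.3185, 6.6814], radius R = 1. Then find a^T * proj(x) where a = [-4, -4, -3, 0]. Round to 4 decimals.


Step 1: Compute ||x|| (intermediates to 6 decimals).
||x|| = sqrt(4.6068^2 + (-4.2458)^2 + (-0.3185)^2 + 6.6814^2) = 9.164713
Step 2: Project.
Since ||x|| > R, scale = R/||x|| = 1/9.164713 = 0.109114, proj(x) = scale * x
proj(x) = [0.502666, -0.463276, -0.034753, 0.729034]
Step 3: Dot product.
a^T * proj(x) = -4*0.502666 - 4*(-0.463276) - 3*(-0.034753) + 0*0.729034 = -0.0533


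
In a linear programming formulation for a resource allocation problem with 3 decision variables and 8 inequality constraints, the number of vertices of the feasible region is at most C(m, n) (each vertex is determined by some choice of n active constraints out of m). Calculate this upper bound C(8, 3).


Each vertex corresponds to some choice of n active constraints out of m, so the number of vertices is at most C(m, n) = m! / (n!(m-n)!).
m = 8, n = 3
Numerator: 8 * 7 * 6
Denominator: 3! = 6
C(8, 3) = 56


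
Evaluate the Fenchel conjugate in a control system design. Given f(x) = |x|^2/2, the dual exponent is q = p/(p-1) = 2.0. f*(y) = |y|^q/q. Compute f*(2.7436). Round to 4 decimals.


The conjugate exponent q satisfies 1/p + 1/q = 1.
p = 2, so q = 2/(2 - 1) = 2.0
|y|^q = 2.7436^2.0 = 7.5273
f*(2.7436) = 7.5273 / 2.0 = 3.7637


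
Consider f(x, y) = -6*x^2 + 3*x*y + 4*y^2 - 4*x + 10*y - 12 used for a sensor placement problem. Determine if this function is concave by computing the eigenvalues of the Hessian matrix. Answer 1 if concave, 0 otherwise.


The Hessian of f(x,y) = -6*x^2 + 3*x*y + 4*y^2 - 4*x + 10*y - 12 is:
H = [[-12, 3], [3, 8]]
Trace = -12 + 8 = -4
Determinant = -12*8 - (3)^2 = -105
Discriminant = (-4)^2 - 4*-105 = 436.0
Eigenvalues: lambda_1 = -12.4403, lambda_2 = 8.4403
The function is not concave.

0


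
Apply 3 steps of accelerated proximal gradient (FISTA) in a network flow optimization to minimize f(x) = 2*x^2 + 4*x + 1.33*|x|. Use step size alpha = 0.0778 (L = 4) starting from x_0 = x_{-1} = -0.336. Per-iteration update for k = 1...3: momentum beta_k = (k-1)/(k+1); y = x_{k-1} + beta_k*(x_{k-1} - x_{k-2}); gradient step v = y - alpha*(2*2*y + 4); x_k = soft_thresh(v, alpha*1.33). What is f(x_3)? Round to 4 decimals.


FISTA on f(x) = 2*x^2 + 4*x + 1.33*|x|
L = 4, alpha = 0.0778
Iteration 1: beta = 0.0, y = -0.336 + 0.0*(-0.336 + 0.336) = -0.336
  grad(y) = 2.656, v = y - alpha*grad = -0.5426
  prox(v) = soft_thresh(-0.5426, 0.1035) = -0.4392
Iteration 2: beta = 0.3333, y = -0.4392 + 0.3333*(-0.4392 + 0.336) = -0.4736
  grad(y) = 2.1058, v = y - alpha*grad = -0.6374
  prox(v) = soft_thresh(-0.6374, 0.1035) = -0.5339
Iteration 3: beta = 0.5, y = -0.5339 + 0.5*(-0.5339 + 0.4392) = -0.5813
  grad(y) = 1.6749, v = y - alpha*grad = -0.7116
  prox(v) = soft_thresh(-0.7116, 0.1035) = -0.6081
f(x_3) = 2*(-0.6081)^2 + 4*(-0.6081) + 1.33*|-0.6081| = -0.8841


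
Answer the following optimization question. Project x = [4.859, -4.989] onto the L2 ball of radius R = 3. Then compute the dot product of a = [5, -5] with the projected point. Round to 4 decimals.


Step 1: Compute ||x|| (intermediates to 6 decimals).
||x|| = sqrt(4.859^2 + (-4.989)^2) = 6.964194
Step 2: Project.
Since ||x|| > R, scale = R/||x|| = 3/6.964194 = 0.430775, proj(x) = scale * x
proj(x) = [2.093136, -2.149136]
Step 3: Dot product.
a^T * proj(x) = 5*2.093136 - 5*(-2.149136) = 21.2114


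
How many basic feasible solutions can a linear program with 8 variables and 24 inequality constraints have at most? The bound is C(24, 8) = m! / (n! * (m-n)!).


Each vertex corresponds to some choice of n active constraints out of m, so the number of vertices is at most C(m, n) = m! / (n!(m-n)!).
m = 24, n = 8
Numerator: 24 * 23 * 22 * 21 * 20 * 19 * 18 * 17
Denominator: 8! = 40320
C(24, 8) = 735471


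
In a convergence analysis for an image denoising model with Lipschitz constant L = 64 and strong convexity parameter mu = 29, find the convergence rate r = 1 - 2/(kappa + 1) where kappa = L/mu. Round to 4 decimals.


Step 1: Compute the condition number.
kappa = L/mu = 64/29 = 2.2069
Step 2: Compute the convergence rate.
r = 1 - 2/(kappa + 1) = 1 - 2*mu/(L + mu) = (L - mu)/(L + mu) = 35/93 = 0.3763


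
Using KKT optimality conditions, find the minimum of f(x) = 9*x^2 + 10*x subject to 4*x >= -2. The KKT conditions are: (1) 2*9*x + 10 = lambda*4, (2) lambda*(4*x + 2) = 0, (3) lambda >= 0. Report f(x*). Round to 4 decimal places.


Step 1: Try lambda = 0 (constraint inactive).
x_unc = -10/(2*9) = -0.5556
Check: 4*-0.5556 = -2.2224 < -2 -- violated!
Step 2: Constraint must be active: 4*x = -2
x* = -2/4 = -0.5
lambda = (2*9*(-0.5) + 10)/4 = 0.25
Step 3: Compute optimal value.
f(x*) = 9*(-0.5)^2 + 10*(-0.5) = -2.75


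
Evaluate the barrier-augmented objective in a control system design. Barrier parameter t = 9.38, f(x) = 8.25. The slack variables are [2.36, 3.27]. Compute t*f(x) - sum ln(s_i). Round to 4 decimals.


Step 1: Compute log-barrier.
ln values: [0.8587, 1.1848]
phi = -(0.8587 + 1.1848) = -2.0435
Step 2: Compute augmented objective.
t*f(x) = 9.38*8.25 = 77.385
Total = 77.385 - 2.0435 = 75.3415


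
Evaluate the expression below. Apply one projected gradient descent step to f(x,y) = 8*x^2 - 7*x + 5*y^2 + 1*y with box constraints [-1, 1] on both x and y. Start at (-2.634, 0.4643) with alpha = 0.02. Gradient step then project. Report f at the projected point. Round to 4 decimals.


Step 1: Compute gradient at (-2.634, 0.4643).
grad_x = 2*8*-2.634 - 7 = -49.144
grad_y = 2*5*0.4643 + 1 = 5.643
Step 2: Gradient step.
x_raw = -2.634 - 0.02*-49.144 = -1.6511
y_raw = 0.4643 - 0.02*5.643 = 0.3514
Step 3: Project onto [-1, 1].
x_proj = clip(-1.6511) = -1.0
y_proj = clip(0.3514) = 0.3514
Step 4: Evaluate f.
f(-1.0, 0.3514) = 15.969


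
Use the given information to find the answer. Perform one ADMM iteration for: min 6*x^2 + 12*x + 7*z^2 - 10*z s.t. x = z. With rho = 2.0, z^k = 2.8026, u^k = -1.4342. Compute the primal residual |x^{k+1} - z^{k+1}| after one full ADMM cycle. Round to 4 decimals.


ADMM iteration with rho = 2.0, z^k = 2.8026, u^k = -1.4342
Step 1: x-update.
Minimize 6*x^2 + 12*x + (2.0/2)*(x - 2.8026 - 1.4342)^2
FOC: (2*6 + 2.0)*x = -12 + 2.0*(2.8026 + 1.4342)
x^{k+1} = -0.2519
Step 2: z-update.
Minimize 7*z^2 - 10*z + (2.0/2)*(-0.2519 - z - 1.4342)^2
FOC: (2*7 + 2.0)*z = 10 + 2.0*(-0.2519 - 1.4342)
z^{k+1} = 0.4142
Step 3: u-update.
u^{k+1} = -1.4342 - 0.2519 - 0.4142 = -2.1003
Step 4: Primal residual = |-0.2519 - 0.4142| = 0.6661


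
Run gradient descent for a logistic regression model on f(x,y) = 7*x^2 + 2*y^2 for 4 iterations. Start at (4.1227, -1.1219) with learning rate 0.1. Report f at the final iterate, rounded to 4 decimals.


Gradient descent on f(x,y) = 7*x^2 + 2*y^2.
Starting point: (4.1227, -1.1219), alpha = 0.1
Step 1: grad_x = 2*7*4.1227 = 57.7178, grad_y = 2*2*-1.1219 = -4.4876
  x_1 = 4.1227 - 0.1*57.7178 = -1.6491
  y_1 = -1.1219 - 0.1*-4.4876 = -0.6731
Step 2: grad_x = 2*7*-1.6491 = -23.0871, grad_y = 2*2*-0.6731 = -2.6926
  x_2 = -1.6491 - 0.1*-23.0871 = 0.6596
  y_2 = -0.6731 - 0.1*-2.6926 = -0.4039
Step 3: grad_x = 2*7*0.6596 = 9.2348, grad_y = 2*2*-0.4039 = -1.6155
  x_3 = 0.6596 - 0.1*9.2348 = -0.2639
  y_3 = -0.4039 - 0.1*-1.6155 = -0.2423
Step 4: grad_x = 2*7*-0.2639 = -3.6939, grad_y = 2*2*-0.2423 = -0.9693
  x_4 = -0.2639 - 0.1*-3.6939 = 0.1055
  y_4 = -0.2423 - 0.1*-0.9693 = -0.1454
f(0.1055, -0.1454) = 7*0.1055^2 + 2*(-0.1454)^2 = 0.1203


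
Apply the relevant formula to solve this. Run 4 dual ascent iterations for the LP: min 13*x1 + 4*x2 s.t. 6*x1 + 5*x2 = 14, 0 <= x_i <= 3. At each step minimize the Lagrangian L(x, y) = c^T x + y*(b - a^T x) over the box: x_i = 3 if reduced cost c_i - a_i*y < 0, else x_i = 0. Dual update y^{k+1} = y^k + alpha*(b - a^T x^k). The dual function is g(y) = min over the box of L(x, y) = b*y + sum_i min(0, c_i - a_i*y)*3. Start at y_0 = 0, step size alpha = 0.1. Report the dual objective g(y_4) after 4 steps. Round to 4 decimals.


Dual ascent for LP: min 13*x1 + 4*x2, 6*x1 + 5*x2 = 14, 0 <= x_i <= 3
Step 1: y^k = 0.0, reduced costs: (13.0, 4.0)
  x^k = (0.0, 0.0), subgradient = b - a^T x = 14.0
  y^{k+1} = 0.0 + 0.1*14.0 = 1.4
Step 2: y^k = 1.4, reduced costs: (4.6, -3.0)
  x^k = (0.0, 3.0), subgradient = b - a^T x = -1.0
  y^{k+1} = 1.4 + 0.1*-1.0 = 1.3
Step 3: y^k = 1.3, reduced costs: (5.2, -2.5)
  x^k = (0.0, 3.0), subgradient = b - a^T x = -1.0
  y^{k+1} = 1.3 + 0.1*-1.0 = 1.2
Step 4: y^k = 1.2, reduced costs: (5.8, -2.0)
  x^k = (0.0, 3.0), subgradient = b - a^T x = -1.0
  y^{k+1} = 1.2 + 0.1*-1.0 = 1.1
Dual objective at y_4 = 1.1: reduced costs (6.4, -1.5), box minimizer x = (0.0, 3.0)
g(y_4) = b*y + (c1 - a1*y)*x1 + (c2 - a2*y)*x2 = 14*1.1 + 6.4*0.0 + (-1.5)*3.0 = 15.4 + 0.0 - 4.5 = 10.9


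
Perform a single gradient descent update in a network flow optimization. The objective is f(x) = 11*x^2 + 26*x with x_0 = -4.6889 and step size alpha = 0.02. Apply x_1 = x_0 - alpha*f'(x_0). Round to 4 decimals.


We compute the gradient at x_0 and apply the update.
f'(x) = 22*x + 26
f'(-4.6889) = 22*-4.6889 + 26 = -77.1558
x_1 = -4.6889 - 0.02*-77.1558 = -3.1458


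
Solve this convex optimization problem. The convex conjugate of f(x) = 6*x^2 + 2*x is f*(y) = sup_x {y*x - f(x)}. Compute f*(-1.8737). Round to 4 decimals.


f*(y) = sup_x {y*x - a*x^2 - b*x} = sup_x {(y-b)*x - a*x^2}
FOC: (y - b) - 2a*x = 0 => x* = (y - b)/(2a)
x* = (-1.8737 - 2)/(2*6) = -0.3228
f*(-1.8737) = (y-b)^2/(4a) = (-1.8737 - 2)^2/(4*6)
= 15.0056/24 = 0.6252


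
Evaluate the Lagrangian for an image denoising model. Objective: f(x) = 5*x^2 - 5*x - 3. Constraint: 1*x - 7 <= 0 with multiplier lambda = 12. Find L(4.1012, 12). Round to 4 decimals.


Step 1: Evaluate f(x).
f(4.1012) = 5*4.1012^2 - 5*4.1012 - 3 = 60.5932
Step 2: Evaluate g(x).
g(4.1012) = 1*4.1012 - 7 = -2.8988
Step 3: Compute Lagrangian.
L = 60.5932 + 12*-2.8988 = 25.8076


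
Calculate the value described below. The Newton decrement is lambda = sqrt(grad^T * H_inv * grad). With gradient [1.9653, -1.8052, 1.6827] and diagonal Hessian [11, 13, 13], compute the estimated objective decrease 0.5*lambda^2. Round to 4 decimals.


Step 1: H is diagonal, so H^(-1) * g = [0.1787, -0.1389, 0.1294].
Step 2: g^T H^(-1) g = sum_i g_i^2 / H_ii
  = (1.9653)^2/11 + (-1.8052)^2/13 + (1.6827)^2/13
  = 0.3511 + 0.2507 + 0.2178 = 0.8196
Step 3: Objective decrease = 0.5 * g^T H^(-1) g = 0.4098


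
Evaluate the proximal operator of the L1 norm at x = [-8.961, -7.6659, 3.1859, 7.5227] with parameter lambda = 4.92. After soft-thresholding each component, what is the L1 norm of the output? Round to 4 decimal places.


Soft-thresholding with lambda = 4.92:
prox(-8.961) = sign(-8.961)*max(|-8.961| - 4.92, 0) = -4.041
prox(-7.6659) = sign(-7.6659)*max(|-7.6659| - 4.92, 0) = -2.7459
prox(3.1859) = sign(3.1859)*max(|3.1859| - 4.92, 0) = 0.0
prox(7.5227) = sign(7.5227)*max(|7.5227| - 4.92, 0) = 2.6027
prox(x) = [-4.041, -2.7459, 0.0, 2.6027]
||prox(x)||_1 = 4.041 + 2.7459 + 0.0 + 2.6027 = 9.3896


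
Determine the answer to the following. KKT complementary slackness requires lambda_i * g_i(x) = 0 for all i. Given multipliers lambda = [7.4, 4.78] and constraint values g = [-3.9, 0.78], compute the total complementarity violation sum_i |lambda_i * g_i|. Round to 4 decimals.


KKT complementary slackness check:
lambda_1 * g_1 = 7.4 * -3.9 = -28.86
lambda_2 * g_2 = 4.78 * 0.78 = 3.7284
Total violation = 28.86 + 3.7284 = 32.5884


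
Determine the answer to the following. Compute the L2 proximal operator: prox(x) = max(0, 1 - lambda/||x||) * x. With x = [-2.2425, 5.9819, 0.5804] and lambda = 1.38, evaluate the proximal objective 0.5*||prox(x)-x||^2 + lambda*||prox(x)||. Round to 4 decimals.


Step 1: Compute ||x||.
||x|| = 6.4147
Step 2: Compute scaling factor.
scale = max(0, 1 - 1.38/6.4147) = 0.7849
Step 3: prox(x) = [-1.7601, 4.695, 0.4555]
||prox(x)|| = 5.0347
Step 4: Proximal objective.
0.5*||prox-x||^2 = 0.9522
lambda*||prox|| = 6.9479
Total = 7.9001


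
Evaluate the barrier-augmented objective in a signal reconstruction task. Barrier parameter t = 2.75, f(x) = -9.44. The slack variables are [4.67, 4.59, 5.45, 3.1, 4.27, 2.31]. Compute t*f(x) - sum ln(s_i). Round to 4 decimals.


Step 1: Compute log-barrier.
ln values: [1.5412, 1.5239, 1.6956, 1.1314, 1.4516, 0.8372]
phi = -(1.5412 + 1.5239 + 1.6956 + 1.1314 + 1.4516 + 0.8372) = -8.1809
Step 2: Compute augmented objective.
t*f(x) = 2.75*-9.44 = -25.96
Total = -25.96 - 8.1809 = -34.1409


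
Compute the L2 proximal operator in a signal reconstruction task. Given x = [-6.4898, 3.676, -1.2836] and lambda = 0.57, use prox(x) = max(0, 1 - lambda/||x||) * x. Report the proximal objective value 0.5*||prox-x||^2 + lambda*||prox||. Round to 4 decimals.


Step 1: Compute ||x||.
||x|| = 7.5682
Step 2: Compute scaling factor.
scale = max(0, 1 - 0.57/7.5682) = 0.9247
Step 3: prox(x) = [-6.001, 3.3991, -1.1869]
||prox(x)|| = 6.9982
Step 4: Proximal objective.
0.5*||prox-x||^2 = 0.1625
lambda*||prox|| = 3.989
Total = 4.1514


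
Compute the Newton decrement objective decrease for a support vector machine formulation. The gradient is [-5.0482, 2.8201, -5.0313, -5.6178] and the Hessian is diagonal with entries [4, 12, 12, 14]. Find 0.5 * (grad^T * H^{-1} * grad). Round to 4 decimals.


Step 1: H is diagonal, so H^(-1) * g = [-1.2621, 0.235, -0.4193, -0.4013].
Step 2: g^T H^(-1) g = sum_i g_i^2 / H_ii
  = (-5.0482)^2/4 + (2.8201)^2/12 + (-5.0313)^2/12 + (-5.6178)^2/14
  = 6.3711 + 0.6627 + 2.1095 + 2.2543 = 11.3976
Step 3: Objective decrease = 0.5 * g^T H^(-1) g = 5.6988


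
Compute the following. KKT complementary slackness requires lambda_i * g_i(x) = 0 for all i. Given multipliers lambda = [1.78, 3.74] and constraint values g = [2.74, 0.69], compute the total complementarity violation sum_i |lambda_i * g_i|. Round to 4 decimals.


KKT complementary slackness check:
lambda_1 * g_1 = 1.78 * 2.74 = 4.8772
lambda_2 * g_2 = 3.74 * 0.69 = 2.5806
Total violation = 4.8772 + 2.5806 = 7.4578


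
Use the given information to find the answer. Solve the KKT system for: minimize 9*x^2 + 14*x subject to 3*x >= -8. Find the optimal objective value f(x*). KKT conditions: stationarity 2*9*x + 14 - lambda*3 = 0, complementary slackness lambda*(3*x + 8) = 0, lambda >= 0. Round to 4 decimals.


Step 1: Try lambda = 0 (constraint inactive).
Stationarity: 2*9*x + 14 = 0
x* = -14/(2*9) = -7/9 = -0.7778 (rounded; the exact value -7/9 is used below)
Check constraint: 3*-0.7778 = -2.3334 >= -8 -- satisfied.
Step 2: Compute optimal value.
f(x*) = 9*(-7/9)^2 + 14*(-7/9) = -5.4444


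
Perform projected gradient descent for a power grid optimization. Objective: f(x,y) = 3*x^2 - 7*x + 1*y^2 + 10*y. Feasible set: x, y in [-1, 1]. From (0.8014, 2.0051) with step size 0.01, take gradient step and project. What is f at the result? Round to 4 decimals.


Step 1: Compute gradient at (0.8014, 2.0051).
grad_x = 2*3*0.8014 - 7 = -2.1916
grad_y = 2*1*2.0051 + 10 = 14.0102
Step 2: Gradient step.
x_raw = 0.8014 - 0.01*-2.1916 = 0.8233
y_raw = 2.0051 - 0.01*14.0102 = 1.865
Step 3: Project onto [-1, 1].
x_proj = clip(0.8233) = 0.8233
y_proj = clip(1.865) = 1.0
Step 4: Evaluate f.
f(0.8233, 1.0) = 7.2703


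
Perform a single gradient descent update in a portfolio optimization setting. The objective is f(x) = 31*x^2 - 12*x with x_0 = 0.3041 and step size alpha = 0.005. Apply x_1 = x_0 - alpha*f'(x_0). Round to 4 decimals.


We compute the gradient at x_0 and apply the update.
f'(x) = 62*x - 12
f'(0.3041) = 62*0.3041 - 12 = 6.8542
x_1 = 0.3041 - 0.005*6.8542 = 0.2698


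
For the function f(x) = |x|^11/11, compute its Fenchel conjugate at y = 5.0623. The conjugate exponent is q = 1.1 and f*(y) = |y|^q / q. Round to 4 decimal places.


The conjugate exponent q satisfies 1/p + 1/q = 1.
p = 11, so q = 11/(11 - 1) = 1.1
|y|^q = 5.0623^1.1 = 5.9536
f*(5.0623) = 5.9536 / 1.1 = 5.4124


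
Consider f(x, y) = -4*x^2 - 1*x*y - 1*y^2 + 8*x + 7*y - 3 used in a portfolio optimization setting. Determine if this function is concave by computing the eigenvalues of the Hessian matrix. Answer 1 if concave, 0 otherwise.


The Hessian of f(x,y) = -4*x^2 - 1*x*y - 1*y^2 + 8*x + 7*y - 3 is:
H = [[-8, -1], [-1, -2]]
Trace = -8 - 2 = -10
Determinant = -8*-2 - (-1)^2 = 15
Discriminant = (-10)^2 - 4*15 = 40.0
Eigenvalues: lambda_1 = -8.1623, lambda_2 = -1.8377
The function is concave.

1


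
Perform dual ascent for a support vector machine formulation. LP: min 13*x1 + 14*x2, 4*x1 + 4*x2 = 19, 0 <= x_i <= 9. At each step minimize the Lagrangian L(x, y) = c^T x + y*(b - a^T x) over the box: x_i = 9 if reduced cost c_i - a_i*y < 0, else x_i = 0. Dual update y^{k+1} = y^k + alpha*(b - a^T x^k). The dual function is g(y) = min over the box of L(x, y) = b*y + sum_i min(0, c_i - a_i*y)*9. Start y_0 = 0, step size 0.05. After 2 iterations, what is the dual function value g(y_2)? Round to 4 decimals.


Dual ascent for LP: min 13*x1 + 14*x2, 4*x1 + 4*x2 = 19, 0 <= x_i <= 9
Step 1: y^k = 0.0, reduced costs: (13.0, 14.0)
  x^k = (0.0, 0.0), subgradient = b - a^T x = 19.0
  y^{k+1} = 0.0 + 0.05*19.0 = 0.95
Step 2: y^k = 0.95, reduced costs: (9.2, 10.2)
  x^k = (0.0, 0.0), subgradient = b - a^T x = 19.0
  y^{k+1} = 0.95 + 0.05*19.0 = 1.9
Dual objective at y_2 = 1.9: reduced costs (5.4, 6.4), box minimizer x = (0.0, 0.0)
g(y_2) = b*y + (c1 - a1*y)*x1 + (c2 - a2*y)*x2 = 19*1.9 + 5.4*0.0 + 6.4*0.0 = 36.1 + 0.0 + 0.0 = 36.1


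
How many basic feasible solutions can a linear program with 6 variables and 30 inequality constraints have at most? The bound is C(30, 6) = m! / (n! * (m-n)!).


Each vertex corresponds to some choice of n active constraints out of m, so the number of vertices is at most C(m, n) = m! / (n!(m-n)!).
m = 30, n = 6
Numerator: 30 * 29 * 28 * 27 * 26 * 25
Denominator: 6! = 720
C(30, 6) = 593775


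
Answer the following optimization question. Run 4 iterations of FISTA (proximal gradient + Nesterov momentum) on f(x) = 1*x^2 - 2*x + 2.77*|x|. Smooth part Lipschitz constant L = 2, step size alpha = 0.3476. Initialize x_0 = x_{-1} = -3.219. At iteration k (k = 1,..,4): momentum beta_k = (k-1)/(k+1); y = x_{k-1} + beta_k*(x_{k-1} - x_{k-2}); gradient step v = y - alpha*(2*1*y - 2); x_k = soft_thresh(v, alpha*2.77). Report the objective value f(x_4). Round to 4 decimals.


FISTA on f(x) = 1*x^2 - 2*x + 2.77*|x|
L = 2, alpha = 0.3476
Iteration 1: beta = 0.0, y = -3.219 + 0.0*(-3.219 + 3.219) = -3.219
  grad(y) = -8.438, v = y - alpha*grad = -0.286
  prox(v) = soft_thresh(-0.286, 0.9629) = 0.0
Iteration 2: beta = 0.3333, y = 0.0 + 0.3333*(0.0 + 3.219) = 1.073
  grad(y) = 0.146, v = y - alpha*grad = 1.0223
  prox(v) = soft_thresh(1.0223, 0.9629) = 0.0594
Iteration 3: beta = 0.5, y = 0.0594 + 0.5*(0.0594 - 0.0) = 0.0891
  grad(y) = -1.8218, v = y - alpha*grad = 0.7224
  prox(v) = soft_thresh(0.7224, 0.9629) = 0.0
Iteration 4: beta = 0.6, y = 0.0 + 0.6*(0.0 - 0.0594) = -0.0356
  grad(y) = -2.0713, v = y - alpha*grad = 0.6843
  prox(v) = soft_thresh(0.6843, 0.9629) = 0.0
f(x_4) = 1*0.0^2 - 2*0.0 + 2.77*|0.0| = 0.0


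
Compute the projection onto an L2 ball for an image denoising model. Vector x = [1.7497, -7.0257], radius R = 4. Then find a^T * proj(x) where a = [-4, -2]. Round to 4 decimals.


Step 1: Compute ||x|| (intermediates to 6 decimals).
||x|| = sqrt(1.7497^2 + (-7.0257)^2) = 7.240298
Step 2: Project.
Since ||x|| > R, scale = R/||x|| = 4/7.240298 = 0.552463, proj(x) = scale * x
proj(x) = [0.966645, -3.881439]
Step 3: Dot product.
a^T * proj(x) = -4*0.966645 - 2*(-3.881439) = 3.8963


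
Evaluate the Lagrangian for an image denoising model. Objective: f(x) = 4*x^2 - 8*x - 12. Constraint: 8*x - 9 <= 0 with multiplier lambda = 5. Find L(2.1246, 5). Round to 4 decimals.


Step 1: Evaluate f(x).
f(2.1246) = 4*2.1246^2 - 8*2.1246 - 12 = -10.9411
Step 2: Evaluate g(x).
g(2.1246) = 8*2.1246 - 9 = 7.9968
Step 3: Compute Lagrangian.
L = -10.9411 + 5*7.9968 = 29.0429


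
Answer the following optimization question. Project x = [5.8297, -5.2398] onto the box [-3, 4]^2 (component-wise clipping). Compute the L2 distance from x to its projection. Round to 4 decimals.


Project each component onto [-3, 4].
clip(5.8297) = 4.0, clip(-5.2398) = -3.0
Projection = [4.0, -3.0]
Squared diffs: [3.3478, 5.0167]
Distance = sqrt(8.3645) = 2.8921


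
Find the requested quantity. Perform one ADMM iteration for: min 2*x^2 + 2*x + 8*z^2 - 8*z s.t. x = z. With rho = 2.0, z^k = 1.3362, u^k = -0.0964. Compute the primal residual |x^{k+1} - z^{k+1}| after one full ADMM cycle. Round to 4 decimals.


ADMM iteration with rho = 2.0, z^k = 1.3362, u^k = -0.0964
Step 1: x-update.
Minimize 2*x^2 + 2*x + (2.0/2)*(x - 1.3362 - 0.0964)^2
FOC: (2*2 + 2.0)*x = -2 + 2.0*(1.3362 + 0.0964)
x^{k+1} = 0.1442
Step 2: z-update.
Minimize 8*z^2 - 8*z + (2.0/2)*(0.1442 - z - 0.0964)^2
FOC: (2*8 + 2.0)*z = 8 + 2.0*(0.1442 - 0.0964)
z^{k+1} = 0.4498
Step 3: u-update.
u^{k+1} = -0.0964 + 0.1442 - 0.4498 = -0.402
Step 4: Primal residual = |0.1442 - 0.4498| = 0.3056


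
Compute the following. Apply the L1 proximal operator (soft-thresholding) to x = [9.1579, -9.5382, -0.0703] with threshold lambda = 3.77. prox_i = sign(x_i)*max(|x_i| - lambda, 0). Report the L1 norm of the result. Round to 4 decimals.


Soft-thresholding with lambda = 3.77:
prox(9.1579) = sign(9.1579)*max(|9.1579| - 3.77, 0) = 5.3879
prox(-9.5382) = sign(-9.5382)*max(|-9.5382| - 3.77, 0) = -5.7682
prox(-0.0703) = sign(-0.0703)*max(|-0.0703| - 3.77, 0) = 0.0
prox(x) = [5.3879, -5.7682, 0.0]
||prox(x)||_1 = 5.3879 + 5.7682 + 0.0 = 11.1561


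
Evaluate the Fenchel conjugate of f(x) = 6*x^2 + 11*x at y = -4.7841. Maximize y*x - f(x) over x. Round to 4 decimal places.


f*(y) = sup_x {y*x - a*x^2 - b*x} = sup_x {(y-b)*x - a*x^2}
FOC: (y - b) - 2a*x = 0 => x* = (y - b)/(2a)
x* = (-4.7841 - 11)/(2*6) = -1.3153
f*(-4.7841) = (y-b)^2/(4a) = (-4.7841 - 11)^2/(4*6)
= 249.1378/24 = 10.3807


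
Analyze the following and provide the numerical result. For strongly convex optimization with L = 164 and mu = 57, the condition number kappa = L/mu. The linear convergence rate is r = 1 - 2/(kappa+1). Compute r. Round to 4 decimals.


Step 1: Compute the condition number.
kappa = L/mu = 164/57 = 2.8772
Step 2: Compute the convergence rate.
r = 1 - 2/(kappa + 1) = 1 - 2*mu/(L + mu) = (L - mu)/(L + mu) = 107/221 = 0.4842


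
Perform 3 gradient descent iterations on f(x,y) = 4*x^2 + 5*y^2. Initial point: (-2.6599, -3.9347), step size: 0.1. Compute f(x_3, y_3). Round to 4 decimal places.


Gradient descent on f(x,y) = 4*x^2 + 5*y^2.
Starting point: (-2.6599, -3.9347), alpha = 0.1
Step 1: grad_x = 2*4*-2.6599 = -21.2792, grad_y = 2*5*-3.9347 = -39.347
  x_1 = -2.6599 - 0.1*-21.2792 = -0.532
  y_1 = -3.9347 - 0.1*-39.347 = 0.0
Step 2: grad_x = 2*4*-0.532 = -4.2558, grad_y = 2*5*0.0 = 0.0
  x_2 = -0.532 - 0.1*-4.2558 = -0.1064
  y_2 = 0.0 - 0.1*0.0 = 0.0
Step 3: grad_x = 2*4*-0.1064 = -0.8512, grad_y = 2*5*0.0 = 0.0
  x_3 = -0.1064 - 0.1*-0.8512 = -0.0213
  y_3 = 0.0 - 0.1*0.0 = 0.0
f(-0.0213, 0.0) = 4*(-0.0213)^2 + 5*0.0^2 = 0.0018


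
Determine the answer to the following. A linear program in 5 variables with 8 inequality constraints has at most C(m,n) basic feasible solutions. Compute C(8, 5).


Each vertex corresponds to some choice of n active constraints out of m, so the number of vertices is at most C(m, n) = m! / (n!(m-n)!).
m = 8, n = 5
Numerator: 8 * 7 * 6 * 5 * 4
Denominator: 5! = 120
C(8, 5) = 56


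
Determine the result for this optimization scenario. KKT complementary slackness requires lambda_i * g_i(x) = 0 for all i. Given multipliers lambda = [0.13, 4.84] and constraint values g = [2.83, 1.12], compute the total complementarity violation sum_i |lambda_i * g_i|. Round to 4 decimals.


KKT complementary slackness check:
lambda_1 * g_1 = 0.13 * 2.83 = 0.3679
lambda_2 * g_2 = 4.84 * 1.12 = 5.4208
Total violation = 0.3679 + 5.4208 = 5.7887


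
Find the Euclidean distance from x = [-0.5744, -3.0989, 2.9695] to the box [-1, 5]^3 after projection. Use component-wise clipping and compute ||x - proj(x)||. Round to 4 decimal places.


Project each component onto [-1, 5].
clip(-0.5744) = -0.5744, clip(-3.0989) = -1.0, clip(2.9695) = 2.9695
Projection = [-0.5744, -1.0, 2.9695]
Squared diffs: [0.0, 4.4054, 0.0]
Distance = sqrt(4.4054) = 2.0989


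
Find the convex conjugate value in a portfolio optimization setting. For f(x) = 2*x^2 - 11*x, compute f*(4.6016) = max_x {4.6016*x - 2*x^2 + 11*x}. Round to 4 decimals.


f*(y) = sup_x {y*x - a*x^2 - b*x} = sup_x {(y-b)*x - a*x^2}
FOC: (y - b) - 2a*x = 0 => x* = (y - b)/(2a)
x* = (4.6016 + 11)/(2*2) = 3.9004
f*(4.6016) = (y-b)^2/(4a) = (4.6016 + 11)^2/(4*2)
= 243.4099/8 = 30.4262


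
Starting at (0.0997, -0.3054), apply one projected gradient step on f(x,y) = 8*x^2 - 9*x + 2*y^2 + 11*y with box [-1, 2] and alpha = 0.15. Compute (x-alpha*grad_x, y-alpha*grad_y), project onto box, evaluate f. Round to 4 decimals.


Step 1: Compute gradient at (0.0997, -0.3054).
grad_x = 2*8*0.0997 - 9 = -7.4048
grad_y = 2*2*-0.3054 + 11 = 9.7784
Step 2: Gradient step.
x_raw = 0.0997 - 0.15*-7.4048 = 1.2104
y_raw = -0.3054 - 0.15*9.7784 = -1.7722
Step 3: Project onto [-1, 2].
x_proj = clip(1.2104) = 1.2104
y_proj = clip(-1.7722) = -1.0
Step 4: Evaluate f.
f(1.2104, -1.0) = -8.1728


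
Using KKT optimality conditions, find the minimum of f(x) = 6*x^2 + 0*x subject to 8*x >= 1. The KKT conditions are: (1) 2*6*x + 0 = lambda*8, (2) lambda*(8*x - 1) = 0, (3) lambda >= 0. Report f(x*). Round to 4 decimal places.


Step 1: Try lambda = 0 (constraint inactive).
x_unc = 0/(2*6) = 0.0
Check: 8*0.0 = 0.0 < 1 -- violated!
Step 2: Constraint must be active: 8*x = 1
x* = 1/8 = 0.125
lambda = (2*6*0.125 + 0)/8 = 0.1875
Step 3: Compute optimal value.
f(x*) = 6*0.125^2 + 0*0.125 = 0.0938


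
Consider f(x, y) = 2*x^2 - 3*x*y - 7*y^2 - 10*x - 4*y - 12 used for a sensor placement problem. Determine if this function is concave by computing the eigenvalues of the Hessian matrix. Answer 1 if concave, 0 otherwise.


The Hessian of f(x,y) = 2*x^2 - 3*x*y - 7*y^2 - 10*x - 4*y - 12 is:
H = [[4, -3], [-3, -14]]
Trace = 4 - 14 = -10
Determinant = 4*-14 - (-3)^2 = -65
Discriminant = (-10)^2 - 4*-65 = 360.0
Eigenvalues: lambda_1 = -14.4868, lambda_2 = 4.4868
The function is not concave.

0


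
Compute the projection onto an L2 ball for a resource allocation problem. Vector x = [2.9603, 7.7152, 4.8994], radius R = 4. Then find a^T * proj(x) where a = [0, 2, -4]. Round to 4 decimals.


Step 1: Compute ||x|| (intermediates to 6 decimals).
||x|| = sqrt(2.9603^2 + 7.7152^2 + 4.8994^2) = 9.606863
Step 2: Project.
Since ||x|| > R, scale = R/||x|| = 4/9.606863 = 0.416369, proj(x) = scale * x
proj(x) = [1.232577, 3.21237, 2.039958]
Step 3: Dot product.
a^T * proj(x) = 0*1.232577 + 2*3.21237 - 4*2.039958 = -1.7351


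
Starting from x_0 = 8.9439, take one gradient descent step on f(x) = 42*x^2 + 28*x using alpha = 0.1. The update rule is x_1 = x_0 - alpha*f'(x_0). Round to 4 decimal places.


We compute the gradient at x_0 and apply the update.
f'(x) = 84*x + 28
f'(8.9439) = 84*8.9439 + 28 = 779.2876
x_1 = 8.9439 - 0.1*779.2876 = -68.9849


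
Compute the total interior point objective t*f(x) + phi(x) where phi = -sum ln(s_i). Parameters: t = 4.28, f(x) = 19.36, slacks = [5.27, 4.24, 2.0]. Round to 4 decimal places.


Step 1: Compute log-barrier.
ln values: [1.662, 1.4446, 0.6931]
phi = -(1.662 + 1.4446 + 0.6931) = -3.7997
Step 2: Compute augmented objective.
t*f(x) = 4.28*19.36 = 82.8608
Total = 82.8608 - 3.7997 = 79.0611


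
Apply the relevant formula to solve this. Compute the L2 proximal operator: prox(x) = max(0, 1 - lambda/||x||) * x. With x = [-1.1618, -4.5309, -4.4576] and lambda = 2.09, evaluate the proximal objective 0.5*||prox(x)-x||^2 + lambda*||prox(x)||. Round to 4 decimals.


Step 1: Compute ||x||.
||x|| = 6.4613
Step 2: Compute scaling factor.
scale = max(0, 1 - 2.09/6.4613) = 0.6765
Step 3: prox(x) = [-0.786, -3.0653, -3.0157]
||prox(x)|| = 4.3713
Step 4: Proximal objective.
0.5*||prox-x||^2 = 2.1841
lambda*||prox|| = 9.136
Total = 11.3202


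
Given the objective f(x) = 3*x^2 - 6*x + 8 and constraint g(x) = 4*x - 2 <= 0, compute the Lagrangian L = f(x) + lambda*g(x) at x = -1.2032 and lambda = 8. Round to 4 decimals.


Step 1: Evaluate f(x).
f(-1.2032) = 3*(-1.2032)^2 - 6*(-1.2032) + 8 = 19.5623
Step 2: Evaluate g(x).
g(-1.2032) = 4*-1.2032 - 2 = -6.8128
Step 3: Compute Lagrangian.
L = 19.5623 + 8*-6.8128 = -34.9401


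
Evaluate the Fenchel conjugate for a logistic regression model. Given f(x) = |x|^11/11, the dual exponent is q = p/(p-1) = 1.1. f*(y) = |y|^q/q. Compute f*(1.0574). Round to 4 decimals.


The conjugate exponent q satisfies 1/p + 1/q = 1.
p = 11, so q = 11/(11 - 1) = 1.1
|y|^q = 1.0574^1.1 = 1.0633
f*(1.0574) = 1.0633 / 1.1 = 0.9667


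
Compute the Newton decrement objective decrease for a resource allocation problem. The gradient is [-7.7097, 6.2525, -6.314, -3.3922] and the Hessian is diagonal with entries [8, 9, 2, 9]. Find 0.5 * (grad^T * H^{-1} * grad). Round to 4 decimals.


Step 1: H is diagonal, so H^(-1) * g = [-0.9637, 0.6947, -3.157, -0.3769].
Step 2: g^T H^(-1) g = sum_i g_i^2 / H_ii
  = (-7.7097)^2/8 + (6.2525)^2/9 + (-6.314)^2/2 + (-3.3922)^2/9
  = 7.4299 + 4.3438 + 19.9333 + 1.2786 = 32.9855
Step 3: Objective decrease = 0.5 * g^T H^(-1) g = 16.4928


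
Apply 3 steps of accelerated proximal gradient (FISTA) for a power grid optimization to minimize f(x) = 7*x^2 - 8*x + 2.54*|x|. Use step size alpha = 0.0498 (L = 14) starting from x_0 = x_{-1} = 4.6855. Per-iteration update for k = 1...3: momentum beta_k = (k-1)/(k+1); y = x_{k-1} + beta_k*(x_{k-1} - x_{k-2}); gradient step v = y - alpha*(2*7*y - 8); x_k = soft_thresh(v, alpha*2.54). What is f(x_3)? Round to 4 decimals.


FISTA on f(x) = 7*x^2 - 8*x + 2.54*|x|
L = 14, alpha = 0.0498
Iteration 1: beta = 0.0, y = 4.6855 + 0.0*(4.6855 - 4.6855) = 4.6855
  grad(y) = 57.597, v = y - alpha*grad = 1.8172
  prox(v) = soft_thresh(1.8172, 0.1265) = 1.6907
Iteration 2: beta = 0.3333, y = 1.6907 + 0.3333*(1.6907 - 4.6855) = 0.6924
  grad(y) = 1.6936, v = y - alpha*grad = 0.6081
  prox(v) = soft_thresh(0.6081, 0.1265) = 0.4816
Iteration 3: beta = 0.5, y = 0.4816 + 0.5*(0.4816 - 1.6907) = -0.123
  grad(y) = -9.7218, v = y - alpha*grad = 0.3612
  prox(v) = soft_thresh(0.3612, 0.1265) = 0.2347
f(x_3) = 7*0.2347^2 - 8*0.2347 + 2.54*|0.2347| = -0.8958


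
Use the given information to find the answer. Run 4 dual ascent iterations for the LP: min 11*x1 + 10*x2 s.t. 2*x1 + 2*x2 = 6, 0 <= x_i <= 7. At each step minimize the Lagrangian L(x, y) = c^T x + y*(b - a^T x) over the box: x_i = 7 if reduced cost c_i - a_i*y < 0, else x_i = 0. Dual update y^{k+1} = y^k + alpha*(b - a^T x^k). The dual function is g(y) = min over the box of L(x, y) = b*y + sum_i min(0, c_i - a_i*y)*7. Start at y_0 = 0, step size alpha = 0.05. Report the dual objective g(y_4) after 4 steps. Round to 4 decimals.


Dual ascent for LP: min 11*x1 + 10*x2, 2*x1 + 2*x2 = 6, 0 <= x_i <= 7
Step 1: y^k = 0.0, reduced costs: (11.0, 10.0)
  x^k = (0.0, 0.0), subgradient = b - a^T x = 6.0
  y^{k+1} = 0.0 + 0.05*6.0 = 0.3
Step 2: y^k = 0.3, reduced costs: (10.4, 9.4)
  x^k = (0.0, 0.0), subgradient = b - a^T x = 6.0
  y^{k+1} = 0.3 + 0.05*6.0 = 0.6
Step 3: y^k = 0.6, reduced costs: (9.8, 8.8)
  x^k = (0.0, 0.0), subgradient = b - a^T x = 6.0
  y^{k+1} = 0.6 + 0.05*6.0 = 0.9
Step 4: y^k = 0.9, reduced costs: (9.2, 8.2)
  x^k = (0.0, 0.0), subgradient = b - a^T x = 6.0
  y^{k+1} = 0.9 + 0.05*6.0 = 1.2
Dual objective at y_4 = 1.2: reduced costs (8.6, 7.6), box minimizer x = (0.0, 0.0)
g(y_4) = b*y + (c1 - a1*y)*x1 + (c2 - a2*y)*x2 = 6*1.2 + 8.6*0.0 + 7.6*0.0 = 7.2 + 0.0 + 0.0 = 7.2


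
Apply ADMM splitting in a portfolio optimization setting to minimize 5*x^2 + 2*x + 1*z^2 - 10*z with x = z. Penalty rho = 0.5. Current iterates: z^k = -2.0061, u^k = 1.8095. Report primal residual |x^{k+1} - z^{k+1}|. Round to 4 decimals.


ADMM iteration with rho = 0.5, z^k = -2.0061, u^k = 1.8095
Step 1: x-update.
Minimize 5*x^2 + 2*x + (0.5/2)*(x + 2.0061 + 1.8095)^2
FOC: (2*5 + 0.5)*x = -2 + 0.5*(-2.0061 - 1.8095)
x^{k+1} = -0.3722
Step 2: z-update.
Minimize 1*z^2 - 10*z + (0.5/2)*(-0.3722 - z + 1.8095)^2
FOC: (2*1 + 0.5)*z = 10 + 0.5*(-0.3722 + 1.8095)
z^{k+1} = 4.2875
Step 3: u-update.
u^{k+1} = 1.8095 - 0.3722 - 4.2875 = -2.8501
Step 4: Primal residual = |-0.3722 - 4.2875| = 4.6596


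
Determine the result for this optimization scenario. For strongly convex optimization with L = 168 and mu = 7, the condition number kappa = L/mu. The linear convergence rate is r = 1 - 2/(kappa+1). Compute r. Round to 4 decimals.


Step 1: Compute the condition number.
kappa = L/mu = 168/7 = 24.0
Step 2: Compute the convergence rate.
r = 1 - 2/(kappa + 1) = 1 - 2*mu/(L + mu) = (L - mu)/(L + mu) = 161/175 = 0.92


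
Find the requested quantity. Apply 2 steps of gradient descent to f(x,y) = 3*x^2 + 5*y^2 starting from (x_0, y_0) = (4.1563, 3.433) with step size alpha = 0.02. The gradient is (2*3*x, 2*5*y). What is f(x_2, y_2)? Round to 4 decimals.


Gradient descent on f(x,y) = 3*x^2 + 5*y^2.
Starting point: (4.1563, 3.433), alpha = 0.02
Step 1: grad_x = 2*3*4.1563 = 24.9378, grad_y = 2*5*3.433 = 34.33
  x_1 = 4.1563 - 0.02*24.9378 = 3.6575
  y_1 = 3.433 - 0.02*34.33 = 2.7464
Step 2: grad_x = 2*3*3.6575 = 21.9453, grad_y = 2*5*2.7464 = 27.464
  x_2 = 3.6575 - 0.02*21.9453 = 3.2186
  y_2 = 2.7464 - 0.02*27.464 = 2.1971
f(3.2186, 2.1971) = 3*3.2186^2 + 5*2.1971^2 = 55.2156


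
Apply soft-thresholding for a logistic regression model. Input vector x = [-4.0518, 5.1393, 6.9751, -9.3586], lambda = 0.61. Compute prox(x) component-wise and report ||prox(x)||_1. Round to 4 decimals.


Soft-thresholding with lambda = 0.61:
prox(-4.0518) = sign(-4.0518)*max(|-4.0518| - 0.61, 0) = -3.4418
prox(5.1393) = sign(5.1393)*max(|5.1393| - 0.61, 0) = 4.5293
prox(6.9751) = sign(6.9751)*max(|6.9751| - 0.61, 0) = 6.3651
prox(-9.3586) = sign(-9.3586)*max(|-9.3586| - 0.61, 0) = -8.7486
prox(x) = [-3.4418, 4.5293, 6.3651, -8.7486]
||prox(x)||_1 = 3.4418 + 4.5293 + 6.3651 + 8.7486 = 23.0848


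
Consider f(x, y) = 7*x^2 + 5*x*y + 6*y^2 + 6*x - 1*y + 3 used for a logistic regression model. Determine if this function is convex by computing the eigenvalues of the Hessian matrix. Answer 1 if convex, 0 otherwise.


The Hessian of f(x,y) = 7*x^2 + 5*x*y + 6*y^2 + 6*x - 1*y + 3 is:
H = [[14, 5], [5, 12]]
Trace = 14 + 12 = 26
Determinant = 14*12 - (5)^2 = 143
Discriminant = (26)^2 - 4*143 = 104.0
Eigenvalues: lambda_1 = 7.901, lambda_2 = 18.099
The function is convex.

1
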